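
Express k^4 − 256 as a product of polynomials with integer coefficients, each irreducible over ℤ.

(k + 4)(k − 4)(k^2 + 16)

Write as (k^2)² − (16)², then factor k^2 − 16 once more.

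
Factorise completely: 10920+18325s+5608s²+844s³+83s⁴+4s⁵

(4s+3)(s+7)(s+8)(s²+5s+65)

Trying the rational-root candidates, s = -3/4 is a root, giving the factor (4s+3) and quotient s⁴+20s³+196s²+1255s+3640.
Then s = -8 is a root, so (s+8) is a factor; dividing leaves s³+12s²+100s+455.
Next, s = -7 is a root, so (s+7) is a factor; dividing leaves s²+5s+65.
The quadratic s²+5s+65 has discriminant -235 < 0 and is irreducible over ℤ.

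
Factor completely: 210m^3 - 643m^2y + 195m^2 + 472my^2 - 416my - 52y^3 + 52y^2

(14m - 13y + 13)(15m - 2y)(m - 2y)

Group: 15m(14m^2 - 41my + 13m + 26y^2 - 26y) - 2y(14m^2 - 41my + 13m + 26y^2 - 26y); both groups contain (14m^2 - 41my + 13m + 26y^2 - 26y), so (15m - 2y) is a factor with cofactor 14m^2 - 41my + 13m + 26y^2 - 26y.
The cofactor groups again: 14m^2 - 41my + 13m + 26y^2 - 26y = 14m(m - 2y) + (-13y + 13)(m - 2y); both groups contain (m - 2y), giving (14m - 13y + 13)(m - 2y).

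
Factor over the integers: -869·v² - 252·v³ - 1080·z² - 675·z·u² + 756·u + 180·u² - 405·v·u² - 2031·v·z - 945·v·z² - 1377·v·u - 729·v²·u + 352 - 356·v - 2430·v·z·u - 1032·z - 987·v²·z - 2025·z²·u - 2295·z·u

Group: 4·v·(-63·v² - 105·v·z - 135·v·u - 44·v - 225·z·u - 120·z + 60·u + 32) + (9·z + 3·u + 11)·(-63·v² - 105·v·z - 135·v·u - 44·v - 225·z·u - 120·z + 60·u + 32); both groups contain (-63·v² - 105·v·z - 135·v·u - 44·v - 225·z·u - 120·z + 60·u + 32), so (4·v + 9·z + 3·u + 11) is a factor with cofactor -63·v² - 105·v·z - 135·v·u - 44·v - 225·z·u - 120·z + 60·u + 32.
The cofactor groups again: -63·v² - 105·v·z - 135·v·u - 44·v - 225·z·u - 120·z + 60·u + 32 = -9·v·(7·v + 15·u + 8) + (-15·z + 4)·(7·v + 15·u + 8); both groups contain (7·v + 15·u + 8), giving -(9·v + 15·z - 4)·(7·v + 15·u + 8).

-(7·v + 15·u + 8)·(4·v + 9·z + 3·u + 11)·(9·v + 15·z - 4)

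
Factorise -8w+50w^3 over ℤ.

Pull out the common factor 2w; 25w^2-4 is a difference of squares.

2w(5w+2)(5w-2)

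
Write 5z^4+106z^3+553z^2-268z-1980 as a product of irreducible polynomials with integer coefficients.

(5z-9)(z+10)(z+11)(z+2)

Trying the rational-root candidates, z = 9/5 is a root, so (5z-9) divides it; the quotient is z^3+23z^2+152z+220.
Continuing, z = -2 is a root, so (z+2) divides it; the quotient is z^2+21z+110.
The remaining quadratic factors as (z+10)(z+11).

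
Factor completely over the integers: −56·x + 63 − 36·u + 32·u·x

Group as (32·u·x − 36·u) + (−56·x + 63) = 4·u·(8·x − 9) − 7·(8·x − 9).
Both groups share the factor (8·x − 9).

(4·u − 7)·(8·x − 9)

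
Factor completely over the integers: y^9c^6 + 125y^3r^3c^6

Pull out the common factor y^3c^6, leaving y^6 + 125r^3.
Recognize a sum of cubes with the parts y^2 and 5r.

c^6y^3(y^2 + 5r)(y^4 - 5y^2r + 25r^2)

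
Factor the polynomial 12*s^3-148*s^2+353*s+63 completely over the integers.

Testing divisors of the constant over divisors of the leading coefficient, s = -1/6 is a root, giving the factor (6*s+1) and quotient 2*s^2-25*s+63.
The remaining quadratic factors as (2*s-7)(s-9).

(2*s-7)*(6*s+1)*(s-9)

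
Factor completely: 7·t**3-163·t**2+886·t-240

By the rational root theorem, t = 8 is a root, so (t-8) is a factor; dividing leaves 7·t**2-107·t+30.
The remaining quadratic factors as (7·t-2)(t-15).

(7·t-2)·(t-15)·(t-8)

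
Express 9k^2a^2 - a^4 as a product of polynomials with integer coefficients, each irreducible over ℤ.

a^2(3k - a)(3k + a)

Every term has a factor of a^2; factoring it out leaves 9k^2 - a^2.
Recognize a difference of squares with the parts 3k and a.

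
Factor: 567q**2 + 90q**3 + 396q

Pull out the common factor 9q, then factor the remaining trinomial.

9q(2q + 11)(5q + 4)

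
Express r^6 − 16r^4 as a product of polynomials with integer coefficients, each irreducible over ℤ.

Factor out r^4 first: what remains is r^2 − 16.
Recognize a difference of squares with the parts r and 4.

r^4(r + 4)(r − 4)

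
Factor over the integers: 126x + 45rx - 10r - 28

(5r + 14)(9x - 2)

Group as (45rx - 10r) + (126x - 28) = 5r(9x - 2) + 14(9x - 2).
Both groups share the factor (9x - 2).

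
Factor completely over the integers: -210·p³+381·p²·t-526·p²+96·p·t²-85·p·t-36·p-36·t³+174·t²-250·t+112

-(14·p-3·t+8)·(3·p-6·t+7)·(5·p+2·t-2)

Group: 3·p·(-70·p²-13·p·t-12·p+6·t²-22·t+16) + (-6·t+7)·(-70·p²-13·p·t-12·p+6·t²-22·t+16); both groups contain (-70·p²-13·p·t-12·p+6·t²-22·t+16), so (3·p-6·t+7) is a factor with cofactor -70·p²-13·p·t-12·p+6·t²-22·t+16.
The cofactor groups again: -70·p²-13·p·t-12·p+6·t²-22·t+16 = -5·p·(14·p-3·t+8) + (-2·t+2)·(14·p-3·t+8); both groups contain (14·p-3·t+8), giving -(5·p+2·t-2)·(14·p-3·t+8).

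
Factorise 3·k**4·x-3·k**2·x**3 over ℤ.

Pull out the common factor 3·k**2·x; k**2-x**2 is a difference of squares.

3·k**2·x·(k+x)·(k-x)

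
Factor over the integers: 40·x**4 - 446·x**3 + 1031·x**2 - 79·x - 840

By the rational root theorem, x = 8 is a root, so (x - 8) is a factor; dividing leaves 40·x**3 - 126·x**2 + 23·x + 105.
Continuing, x = -3/4 is a root, so (4·x + 3) is a factor; dividing leaves 10·x**2 - 39·x + 35.
The remaining quadratic factors as (2·x - 5)(5·x - 7).

(2·x - 5)·(4·x + 3)·(5·x - 7)·(x - 8)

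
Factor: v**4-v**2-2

Substitute u = v**2 to get a quadratic in u, then factor.
v**2+1 is irreducible over ℤ (sum of squares).
v**2-2 is irreducible over ℤ (2 is not a perfect square).

(v**2+1)(v**2-2)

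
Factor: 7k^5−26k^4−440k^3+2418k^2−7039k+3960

Among the possible rational roots, k = −9 is a root, so (k+9) divides it; the quotient is 7k^4−89k^3+361k^2−831k+440.
Then k = 8 is a root, giving the factor (k−8) and quotient 7k^3−33k^2+97k−55.
Continuing, k = 5/7 is a root, giving the factor (7k−5) and quotient k^2−4k+11.
The quadratic k^2−4k+11 has discriminant −28 < 0 and is irreducible over ℤ.

(7k−5)(k+9)(k−8)(k^2−4k+11)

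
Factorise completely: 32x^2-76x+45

Need a pair with product 32·45 = 1440 and sum -76: that's -36 and -40.
Split the middle term: 32x^2-36x - 40x+45 = 4x(8x-9) - 5(8x-9).

(4x-5)(8x-9)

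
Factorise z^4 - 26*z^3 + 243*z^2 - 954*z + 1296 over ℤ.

By the rational root theorem, z = 9 is a root, so (z - 9) divides it; the quotient is z^3 - 17*z^2 + 90*z - 144.
Then z = 3 is a root, so (z - 3) divides it; the quotient is z^2 - 14*z + 48.
The remaining quadratic factors as (z - 6)(z - 8).

(z - 3)*(z - 6)*(z - 8)*(z - 9)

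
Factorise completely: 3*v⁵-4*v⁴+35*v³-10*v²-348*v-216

(3*v+2)*(v+2)*(v-3)*(v²-v+18)

By the rational root theorem, v = -2/3 is a root, so (3*v+2) divides it; the quotient is v⁴-2*v³+13*v²-12*v-108.
Next, v = 3 is a root, giving the factor (v-3) and quotient v³+v²+16*v+36.
Next, v = -2 is a root, so (v+2) is a factor; dividing leaves v²-v+18.
The quadratic v²-v+18 has discriminant -71 < 0 and is irreducible over ℤ.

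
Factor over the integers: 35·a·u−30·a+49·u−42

(5·a+7)·(7·u−6)

Group as (35·a·u−30·a) + (49·u−42) = 5·a·(7·u−6) + 7·(7·u−6).
Both groups share the factor (7·u−6).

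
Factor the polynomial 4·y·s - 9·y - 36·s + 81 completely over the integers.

Group as (4·y·s - 9·y) + (-36·s + 81) = y·(4·s - 9) - 9·(4·s - 9).
Both groups share the factor (4·s - 9).

(4·s - 9)·(y - 9)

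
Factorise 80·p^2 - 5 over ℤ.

Factor out 5, leaving 16·p^2 - 1, which is a difference of two squares.

5·(4·p + 1)·(4·p - 1)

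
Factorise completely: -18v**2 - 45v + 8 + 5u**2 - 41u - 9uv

(5u + 6v - 1)(u - 3v - 8)

Group: u(5u + 6v - 1) + (-3v - 8)(5u + 6v - 1); both groups contain (5u + 6v - 1).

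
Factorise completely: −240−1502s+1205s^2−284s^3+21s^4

(3s−8)(7s+1)(s−5)(s−6)

Testing divisors of the constant over divisors of the leading coefficient, s = 8/3 is a root, so (3s−8) divides it; the quotient is 7s^3−76s^2+199s+30.
Continuing, s = 6 is a root, so (s−6) is a factor; dividing leaves 7s^2−34s−5.
The remaining quadratic factors as (7s+1)(s−5).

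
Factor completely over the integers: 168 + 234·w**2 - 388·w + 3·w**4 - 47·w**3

(3·w - 2)·(w - 2)·(w - 6)·(w - 7)

Among the possible rational roots, w = 7 is a root, so (w - 7) divides it; the quotient is 3·w**3 - 26·w**2 + 52·w - 24.
Then w = 2/3 is a root, giving the factor (3·w - 2) and quotient w**2 - 8·w + 12.
The remaining quadratic factors as (w - 6)(w - 2).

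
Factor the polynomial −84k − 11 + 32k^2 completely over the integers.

Need a pair with product 32·(−11) = −352 and sum −84: that's −88 and 4.
Split the middle term: 32k^2 − 88k + 4k − 11 = 8k(4k − 11) + (4k − 11).

(4k − 11)(8k + 1)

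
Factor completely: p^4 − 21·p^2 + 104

(p^2 − 13)·(p^2 − 8)

Substitute u = p^2 to get a quadratic in u, then factor.
p^2 − 8 is irreducible over ℤ (8 is not a perfect square).
p^2 − 13 is irreducible over ℤ (13 is not a perfect square).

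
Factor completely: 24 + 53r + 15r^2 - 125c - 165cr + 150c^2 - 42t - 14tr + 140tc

Group: 10c(14t + 15c - 15r - 8) + (-r - 3)(14t + 15c - 15r - 8); both groups contain (14t + 15c - 15r - 8).

(10c - r - 3)(14t + 15c - 15r - 8)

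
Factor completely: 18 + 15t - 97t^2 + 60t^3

(3t + 1)(4t - 3)(5t - 6)

By the rational root theorem, t = -1/3 is a root, so (3t + 1) divides it; the quotient is 20t^2 - 39t + 18.
The remaining quadratic factors as (5t - 6)(4t - 3).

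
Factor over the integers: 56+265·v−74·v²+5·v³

Among the possible rational roots, v = −1/5 is a root, giving the factor (5·v+1) and quotient v²−15·v+56.
The remaining quadratic factors as (v−8)(v−7).

(5·v+1)·(v−7)·(v−8)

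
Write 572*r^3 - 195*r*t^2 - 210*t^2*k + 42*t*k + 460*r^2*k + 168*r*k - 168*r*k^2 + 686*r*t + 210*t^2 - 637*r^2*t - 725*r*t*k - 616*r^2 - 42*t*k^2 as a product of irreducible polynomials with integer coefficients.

Group: 4*r*(143*r^2 - 195*r*t + 115*r*k - 154*r - 210*t*k + 210*t - 42*k^2 + 42*k) + t*(143*r^2 - 195*r*t + 115*r*k - 154*r - 210*t*k + 210*t - 42*k^2 + 42*k); both groups contain (143*r^2 - 195*r*t + 115*r*k - 154*r - 210*t*k + 210*t - 42*k^2 + 42*k), so (4*r + t) is a factor with cofactor 143*r^2 - 195*r*t + 115*r*k - 154*r - 210*t*k + 210*t - 42*k^2 + 42*k.
The cofactor groups again: 143*r^2 - 195*r*t + 115*r*k - 154*r - 210*t*k + 210*t - 42*k^2 + 42*k = 11*r*(13*r + 14*k - 14) + (-15*t - 3*k)*(13*r + 14*k - 14); both groups contain (13*r + 14*k - 14), giving (11*r - 15*t - 3*k)*(13*r + 14*k - 14).

(11*r - 15*t - 3*k)*(13*r + 14*k - 14)*(4*r + t)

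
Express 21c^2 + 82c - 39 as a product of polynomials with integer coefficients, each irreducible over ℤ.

Need a pair with product 21·(-39) = -819 and sum 82: that's -9 and 91.
Split the middle term: 21c^2 - 9c + 91c - 39 = 3c(7c - 3) + 13(7c - 3).

(3c + 13)(7c - 3)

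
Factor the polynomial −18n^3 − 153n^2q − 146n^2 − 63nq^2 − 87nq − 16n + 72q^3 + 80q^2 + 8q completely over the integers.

−(2n − q)(9n + 9q + 1)(n + 8q + 8)

Group: 9n(−2n^2 − 15nq − 16n + 8q^2 + 8q) + (9q + 1)(−2n^2 − 15nq − 16n + 8q^2 + 8q); both groups contain (−2n^2 − 15nq − 16n + 8q^2 + 8q), so (9n + 9q + 1) is a factor with cofactor −2n^2 − 15nq − 16n + 8q^2 + 8q.
The cofactor groups again: −2n^2 − 15nq − 16n + 8q^2 + 8q = −2n(n + 8q + 8) + q(n + 8q + 8); both groups contain (n + 8q + 8), giving −(2n − q)(n + 8q + 8).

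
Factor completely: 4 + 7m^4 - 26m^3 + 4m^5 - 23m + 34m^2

Among the possible rational roots, m = 1 is a root, so (m - 1) is a factor; dividing leaves 4m^4 + 11m^3 - 15m^2 + 19m - 4.
Then m = 1/4 is a root, so (4m - 1) is a factor; dividing leaves m^3 + 3m^2 - 3m + 4.
Next, m = -4 is a root, giving the factor (m + 4) and quotient m^2 - m + 1.
The quadratic m^2 - m + 1 has discriminant -3 < 0 and is irreducible over ℤ.

(4m - 1)(m + 4)(m - 1)(m^2 - m + 1)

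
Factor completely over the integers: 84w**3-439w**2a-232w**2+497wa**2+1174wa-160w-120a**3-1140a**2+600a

Group: 4w(21w**2-31wa-58w+8a**2+76a-40) - 15a(21w**2-31wa-58w+8a**2+76a-40); both groups contain (21w**2-31wa-58w+8a**2+76a-40), so (4w-15a) is a factor with cofactor 21w**2-31wa-58w+8a**2+76a-40.
The cofactor groups again: 21w**2-31wa-58w+8a**2+76a-40 = 3w(7w-8a+4) + (-a-10)(7w-8a+4); both groups contain (7w-8a+4), giving (3w-a-10)(7w-8a+4).

(4w-15a)(7w-8a+4)(3w-a-10)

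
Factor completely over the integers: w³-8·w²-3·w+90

(w+3)·(w-5)·(w-6)

Trying the rational-root candidates, w = 6 is a root, so (w-6) is a factor; dividing leaves w²-2·w-15.
The remaining quadratic factors as (w+3)(w-5).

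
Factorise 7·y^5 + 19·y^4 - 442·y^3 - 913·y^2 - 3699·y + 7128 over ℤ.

(7·y - 9)·(y + 9)·(y - 8)·(y^2 + 3·y + 11)

Among the possible rational roots, y = 9/7 is a root, so (7·y - 9) divides it; the quotient is y^4 + 4·y^3 - 58·y^2 - 205·y - 792.
Next, y = -9 is a root, giving the factor (y + 9) and quotient y^3 - 5·y^2 - 13·y - 88.
Continuing, y = 8 is a root, so (y - 8) is a factor; dividing leaves y^2 + 3·y + 11.
The quadratic y^2 + 3·y + 11 has discriminant -35 < 0 and is irreducible over ℤ.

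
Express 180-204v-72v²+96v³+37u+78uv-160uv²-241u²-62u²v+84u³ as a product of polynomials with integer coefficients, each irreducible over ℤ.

Group: 4u(21u²+16uv-13u-16v²+36v-20) + (-6v-9)(21u²+16uv-13u-16v²+36v-20); both groups contain (21u²+16uv-13u-16v²+36v-20), so (4u-6v-9) is a factor with cofactor 21u²+16uv-13u-16v²+36v-20.
The cofactor groups again: 21u²+16uv-13u-16v²+36v-20 = 7u(3u+4v-4) + (-4v+5)(3u+4v-4); both groups contain (3u+4v-4), giving (7u-4v+5)(3u+4v-4).

(3u+4v-4)(4u-6v-9)(7u-4v+5)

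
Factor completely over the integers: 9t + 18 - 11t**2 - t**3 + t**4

By the rational root theorem, t = -1 is a root, so (t + 1) is a factor; dividing leaves t**3 - 2t**2 - 9t + 18.
Then t = 3 is a root, so (t - 3) divides it; the quotient is t**2 + t - 6.
The remaining quadratic factors as (t + 3)(t - 2).

(t + 1)(t + 3)(t - 2)(t - 3)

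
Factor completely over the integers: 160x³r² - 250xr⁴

10r²x(4x - 5r)(4x + 5r)

Pull out the common factor 10xr²; 16x² - 25r² is a difference of squares.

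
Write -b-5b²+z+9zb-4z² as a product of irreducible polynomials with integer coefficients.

-(4z-5b-1)(z-b)

Group: -4z(z-b) + (5b+1)(z-b); both groups contain (z-b).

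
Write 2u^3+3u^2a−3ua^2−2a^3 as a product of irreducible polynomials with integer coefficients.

(u−a)(u+2a)(2u+a)

Group: u(2u^2+5ua+2a^2) − a(2u^2+5ua+2a^2); both groups contain (2u^2+5ua+2a^2), so (u−a) is a factor with cofactor 2u^2+5ua+2a^2.
The cofactor groups again: 2u^2+5ua+2a^2 = 2u(u+2a) + a(u+2a); both groups contain (u+2a), giving (2u+a)(u+2a).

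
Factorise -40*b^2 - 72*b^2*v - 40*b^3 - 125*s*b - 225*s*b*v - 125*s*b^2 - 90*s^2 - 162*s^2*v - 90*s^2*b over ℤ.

Group: 2*s*(-45*s*b - 81*s*v - 45*s - 40*b^2 - 72*b*v - 40*b) + b*(-45*s*b - 81*s*v - 45*s - 40*b^2 - 72*b*v - 40*b); both groups contain (-45*s*b - 81*s*v - 45*s - 40*b^2 - 72*b*v - 40*b), so (2*s + b) is a factor with cofactor -45*s*b - 81*s*v - 45*s - 40*b^2 - 72*b*v - 40*b.
The cofactor groups again: -45*s*b - 81*s*v - 45*s - 40*b^2 - 72*b*v - 40*b = -9*s*(5*b + 9*v + 5) - 8*b*(5*b + 9*v + 5); both groups contain (5*b + 9*v + 5), giving -(9*s + 8*b)*(5*b + 9*v + 5).

-(5*b + 9*v + 5)*(9*s + 8*b)*(2*s + b)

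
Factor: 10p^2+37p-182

Need a pair with product 10·(-182) = -1820 and sum 37: that's 65 and -28.
Split the middle term: 10p^2+65p - 28p-182 = 5p(2p+13) - 14(2p+13).

(2p+13)(5p-14)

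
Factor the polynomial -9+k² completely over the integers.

(k+3)(k-3)

Two integers with product -9 and sum 0 are -3 and 3.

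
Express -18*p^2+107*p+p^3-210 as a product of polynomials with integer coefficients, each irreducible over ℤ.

(p-5)*(p-6)*(p-7)

Testing divisors of the constant over divisors of the leading coefficient, p = 5 is a root, giving the factor (p-5) and quotient p^2-13*p+42.
The remaining quadratic factors as (p-7)(p-6).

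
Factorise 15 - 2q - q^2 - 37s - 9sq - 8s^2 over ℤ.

Group: -8s(s + q + 5) + (-q + 3)(s + q + 5); both groups contain (s + q + 5).

-(8s + q - 3)(s + q + 5)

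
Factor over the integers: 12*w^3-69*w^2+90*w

3*w*(4*w-15)*(w-2)

Pull out the common factor 3*w, then factor the remaining trinomial.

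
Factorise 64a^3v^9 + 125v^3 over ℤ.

Every term has a factor of v^3; factoring it out leaves 64a^3v^6 + 125.
Recognize a sum of cubes with the parts 4av^2 and 5.

v^3(4av^2 + 5)(16a^2v^4 - 20av^2 + 25)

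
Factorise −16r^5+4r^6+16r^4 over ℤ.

Pull out the common factor 4r^4, leaving r^2−4r+4.
Recognize a perfect-square trinomial with the parts r and 2.

4r^4(r−2)^2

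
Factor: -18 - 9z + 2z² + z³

(z + 2)(z + 3)(z - 3)

Trying the rational-root candidates, z = 3 is a root, so (z - 3) is a factor; dividing leaves z² + 5z + 6.
The remaining quadratic factors as (z + 2)(z + 3).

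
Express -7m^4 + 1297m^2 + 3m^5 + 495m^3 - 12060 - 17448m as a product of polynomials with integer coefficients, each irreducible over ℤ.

(3m + 2)(m + 6)(m - 5)(m^2 - 4m + 201)

Trying the rational-root candidates, m = 5 is a root, giving the factor (m - 5) and quotient 3m^4 + 8m^3 + 535m^2 + 3972m + 2412.
Next, m = -6 is a root, giving the factor (m + 6) and quotient 3m^3 - 10m^2 + 595m + 402.
Continuing, m = -2/3 is a root, so (3m + 2) divides it; the quotient is m^2 - 4m + 201.
The quadratic m^2 - 4m + 201 has discriminant -788 < 0 and is irreducible over ℤ.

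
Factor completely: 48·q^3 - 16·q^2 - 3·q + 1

Trying the rational-root candidates, q = 1/3 is a root, so (3·q - 1) divides it; the quotient is 16·q^2 - 1.
The remaining quadratic factors as (4·q - 1)(4·q + 1).

(3·q - 1)·(4·q + 1)·(4·q - 1)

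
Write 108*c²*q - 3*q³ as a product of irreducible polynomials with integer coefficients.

3*q*(6*c + q)*(6*c - q)

Factor out 3*q, leaving 36*c² - q², which is a difference of two squares.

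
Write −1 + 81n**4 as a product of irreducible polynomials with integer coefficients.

(3n + 1)(3n − 1)(9n**2 + 1)

(3n)⁴ − (1)⁴ = ((3n)² − (1)²)((3n)² + (1)²); the first factor splits again, the second (9n**2 + 1) is irreducible.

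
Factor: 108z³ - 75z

3z(6z + 5)(6z - 5)

Every term has a factor of 3z. Then 36z² - 25 = (6z)² − (5)².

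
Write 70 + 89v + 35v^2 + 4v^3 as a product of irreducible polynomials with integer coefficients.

(4v + 7)(v + 2)(v + 5)

Trying the rational-root candidates, v = -5 is a root, so (v + 5) is a factor; dividing leaves 4v^2 + 15v + 14.
The remaining quadratic factors as (4v + 7)(v + 2).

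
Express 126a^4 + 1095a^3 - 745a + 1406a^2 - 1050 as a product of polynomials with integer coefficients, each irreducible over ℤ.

Among the possible rational roots, a = -5/3 is a root, so (3a + 5) divides it; the quotient is 42a^3 + 295a^2 - 23a - 210.
Continuing, a = 5/6 is a root, so (6a - 5) divides it; the quotient is 7a^2 + 55a + 42.
The remaining quadratic factors as (7a + 6)(a + 7).

(3a + 5)(6a - 5)(7a + 6)(a + 7)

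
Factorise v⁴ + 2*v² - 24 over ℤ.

(v + 2)*(v - 2)*(v² + 6)

Substitute u = v² to get a quadratic in u, then factor.
v² + 6 is irreducible over ℤ (always positive, so no real roots).
v² - 4 is a difference of squares.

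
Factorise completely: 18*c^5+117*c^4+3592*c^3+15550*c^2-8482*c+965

(3*c-1)*(6*c-1)*(c+5)*(c^2+2*c+193)

By the rational root theorem, c = 1/6 is a root, so (6*c-1) divides it; the quotient is 3*c^4+20*c^3+602*c^2+2692*c-965.
Then c = -5 is a root, giving the factor (c+5) and quotient 3*c^3+5*c^2+577*c-193.
Next, c = 1/3 is a root, so (3*c-1) is a factor; dividing leaves c^2+2*c+193.
The quadratic c^2+2*c+193 has discriminant -768 < 0 and is irreducible over ℤ.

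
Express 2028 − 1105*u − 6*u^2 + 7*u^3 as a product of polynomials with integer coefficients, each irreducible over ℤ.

Testing divisors of the constant over divisors of the leading coefficient, u = 13/7 is a root, giving the factor (7*u − 13) and quotient u^2 + u − 156.
The remaining quadratic factors as (u − 12)(u + 13).

(7*u − 13)*(u + 13)*(u − 12)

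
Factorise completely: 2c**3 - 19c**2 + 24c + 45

(2c - 15)(c + 1)(c - 3)

Trying the rational-root candidates, c = 3 is a root, so (c - 3) is a factor; dividing leaves 2c**2 - 13c - 15.
The remaining quadratic factors as (2c - 15)(c + 1).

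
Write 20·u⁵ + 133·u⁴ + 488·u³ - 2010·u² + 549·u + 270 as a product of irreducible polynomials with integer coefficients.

Testing divisors of the constant over divisors of the leading coefficient, u = 2 is a root, so (u - 2) divides it; the quotient is 20·u⁴ + 173·u³ + 834·u² - 342·u - 135.
Next, u = 3/5 is a root, so (5·u - 3) divides it; the quotient is 4·u³ + 37·u² + 189·u + 45.
Then u = -1/4 is a root, giving the factor (4·u + 1) and quotient u² + 9·u + 45.
The quadratic u² + 9·u + 45 has discriminant -99 < 0 and is irreducible over ℤ.

(4·u + 1)·(5·u - 3)·(u - 2)·(u² + 9·u + 45)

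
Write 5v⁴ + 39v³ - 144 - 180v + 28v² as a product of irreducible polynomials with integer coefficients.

By the rational root theorem, v = -6 is a root, so (v + 6) divides it; the quotient is 5v³ + 9v² - 26v - 24.
Next, v = -3 is a root, giving the factor (v + 3) and quotient 5v² - 6v - 8.
The remaining quadratic factors as (v - 2)(5v + 4).

(5v + 4)(v + 3)(v + 6)(v - 2)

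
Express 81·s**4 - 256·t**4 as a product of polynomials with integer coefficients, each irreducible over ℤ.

(3·s + 4·t)·(3·s - 4·t)·(9·s**2 + 16·t**2)

Difference of squares twice: with A = 3·s and B = 4·t, A⁴ − B⁴ = (A² − B²)(A² + B²), and A² − B² factors again.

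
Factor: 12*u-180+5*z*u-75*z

Group as (5*z*u-75*z) + (12*u-180) = 5*z*(u-15) + 12*(u-15).
Both groups share the factor (u-15).

(5*z+12)*(u-15)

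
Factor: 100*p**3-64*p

4*p*(5*p+4)*(5*p-4)

Factor out 4*p, leaving 25*p**2-16, which is a difference of two squares.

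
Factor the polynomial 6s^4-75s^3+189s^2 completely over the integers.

Pull out the common factor 3s^2, then factor the remaining trinomial.

3s^2(2s-7)(s-9)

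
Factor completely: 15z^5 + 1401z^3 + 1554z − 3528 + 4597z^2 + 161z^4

(3z − 2)(5z + 7)(z + 4)(z^2 + 6z + 63)

Testing divisors of the constant over divisors of the leading coefficient, z = −4 is a root, giving the factor (z + 4) and quotient 15z^4 + 101z^3 + 997z^2 + 609z − 882.
Next, z = 2/3 is a root, giving the factor (3z − 2) and quotient 5z^3 + 37z^2 + 357z + 441.
Continuing, z = −7/5 is a root, giving the factor (5z + 7) and quotient z^2 + 6z + 63.
The quadratic z^2 + 6z + 63 has discriminant −216 < 0 and is irreducible over ℤ.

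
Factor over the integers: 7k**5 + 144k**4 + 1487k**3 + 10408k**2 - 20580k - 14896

Testing divisors of the constant over divisors of the leading coefficient, k = -14 is a root, so (k + 14) divides it; the quotient is 7k**4 + 46k**3 + 843k**2 - 1394k - 1064.
Then k = 2 is a root, so (k - 2) is a factor; dividing leaves 7k**3 + 60k**2 + 963k + 532.
Next, k = -4/7 is a root, giving the factor (7k + 4) and quotient k**2 + 8k + 133.
The quadratic k**2 + 8k + 133 has discriminant -468 < 0 and is irreducible over ℤ.

(7k + 4)(k + 14)(k - 2)(k**2 + 8k + 133)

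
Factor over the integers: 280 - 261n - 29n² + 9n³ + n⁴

Testing divisors of the constant over divisors of the leading coefficient, n = -7 is a root, so (n + 7) divides it; the quotient is n³ + 2n² - 43n + 40.
Next, n = 5 is a root, so (n - 5) divides it; the quotient is n² + 7n - 8.
The remaining quadratic factors as (n - 1)(n + 8).

(n + 7)(n + 8)(n - 1)(n - 5)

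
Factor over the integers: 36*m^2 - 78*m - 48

6*(2*m + 1)*(3*m - 8)

Pull out the common factor 6, then factor the remaining trinomial.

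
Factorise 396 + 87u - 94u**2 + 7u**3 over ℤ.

Among the possible rational roots, u = -11/7 is a root, so (7u + 11) divides it; the quotient is u**2 - 15u + 36.
The remaining quadratic factors as (u - 3)(u - 12).

(7u + 11)(u - 12)(u - 3)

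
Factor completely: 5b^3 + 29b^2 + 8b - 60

(5b - 6)(b + 2)(b + 5)

By the rational root theorem, b = 6/5 is a root, giving the factor (5b - 6) and quotient b^2 + 7b + 10.
The remaining quadratic factors as (b + 5)(b + 2).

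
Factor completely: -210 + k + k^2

Two integers with product -210 and sum 1 are -14 and 15.

(k + 15)*(k - 14)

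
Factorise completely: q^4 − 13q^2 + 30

(q^2 − 10)(q^2 − 3)

Substitute u = q^2 to get a quadratic in u, then factor.
q^2 − 10 is irreducible over ℤ (10 is not a perfect square).
q^2 − 3 is irreducible over ℤ (3 is not a perfect square).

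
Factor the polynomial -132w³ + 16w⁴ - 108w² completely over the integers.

4w²(4w + 3)(w - 9)

Pull out the common factor 4w², then factor the remaining trinomial.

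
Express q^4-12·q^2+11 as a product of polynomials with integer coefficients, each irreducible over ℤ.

(q+1)·(q-1)·(q^2-11)

Substitute u = q^2 to get a quadratic in u, then factor.
q^2-1 is a difference of squares.
q^2-11 is irreducible over ℤ (11 is not a perfect square).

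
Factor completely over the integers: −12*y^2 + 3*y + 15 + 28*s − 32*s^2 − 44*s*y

−(4*s + 4*y − 5)*(8*s + 3*y + 3)

Group: −4*s*(8*s + 3*y + 3) + (−4*y + 5)*(8*s + 3*y + 3); both groups contain (8*s + 3*y + 3).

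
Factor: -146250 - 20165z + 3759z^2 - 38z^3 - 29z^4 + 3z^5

Trying the rational-root candidates, z = -13/3 is a root, giving the factor (3z + 13) and quotient z^4 - 14z^3 + 48z^2 + 1045z - 11250.
Next, z = -9 is a root, so (z + 9) divides it; the quotient is z^3 - 23z^2 + 255z - 1250.
Then z = 10 is a root, so (z - 10) is a factor; dividing leaves z^2 - 13z + 125.
The quadratic z^2 - 13z + 125 has discriminant -331 < 0 and is irreducible over ℤ.

(3z + 13)(z + 9)(z - 10)(z^2 - 13z + 125)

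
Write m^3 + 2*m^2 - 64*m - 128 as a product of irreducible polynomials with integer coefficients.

(m + 2)*(m + 8)*(m - 8)

Among the possible rational roots, m = 8 is a root, giving the factor (m - 8) and quotient m^2 + 10*m + 16.
The remaining quadratic factors as (m + 8)(m + 2).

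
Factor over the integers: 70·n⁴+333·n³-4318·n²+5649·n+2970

(2·n-9)·(5·n+2)·(7·n-15)·(n+11)

Trying the rational-root candidates, n = -2/5 is a root, so (5·n+2) divides it; the quotient is 14·n³+61·n²-888·n+1485.
Then n = 15/7 is a root, so (7·n-15) divides it; the quotient is 2·n²+13·n-99.
The remaining quadratic factors as (2·n-9)(n+11).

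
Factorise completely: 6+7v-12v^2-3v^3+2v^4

Trying the rational-root candidates, v = -1/2 is a root, so (2v+1) is a factor; dividing leaves v^3-2v^2-5v+6.
Then v = 3 is a root, giving the factor (v-3) and quotient v^2+v-2.
The remaining quadratic factors as (v-1)(v+2).

(2v+1)(v+2)(v-1)(v-3)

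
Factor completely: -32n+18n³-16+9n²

(2n+1)(3n+4)(3n-4)

By the rational root theorem, n = -1/2 is a root, so (2n+1) is a factor; dividing leaves 9n²-16.
The remaining quadratic factors as (3n+4)(3n-4).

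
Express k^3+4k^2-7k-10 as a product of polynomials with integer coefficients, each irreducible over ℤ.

By the rational root theorem, k = -5 is a root, giving the factor (k+5) and quotient k^2-k-2.
The remaining quadratic factors as (k+1)(k-2).

(k+1)(k+5)(k-2)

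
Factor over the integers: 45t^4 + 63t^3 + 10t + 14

Group as (45t^4 + 10t) + (63t^3 + 14) = 5t(9t^3 + 2) + 7(9t^3 + 2).
Both groups share the factor (9t^3 + 2).

(5t + 7)(9t^3 + 2)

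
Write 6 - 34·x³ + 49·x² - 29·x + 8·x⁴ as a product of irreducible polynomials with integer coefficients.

(2·x - 1)·(4·x - 3)·(x - 1)·(x - 2)

Among the possible rational roots, x = 1 is a root, so (x - 1) is a factor; dividing leaves 8·x³ - 26·x² + 23·x - 6.
Continuing, x = 3/4 is a root, so (4·x - 3) is a factor; dividing leaves 2·x² - 5·x + 2.
The remaining quadratic factors as (x - 2)(2·x - 1).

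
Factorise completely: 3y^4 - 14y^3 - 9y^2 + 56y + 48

Among the possible rational roots, y = 3 is a root, so (y - 3) divides it; the quotient is 3y^3 - 5y^2 - 24y - 16.
Then y = -4/3 is a root, so (3y + 4) divides it; the quotient is y^2 - 3y - 4.
The remaining quadratic factors as (y - 4)(y + 1).

(3y + 4)(y + 1)(y - 3)(y - 4)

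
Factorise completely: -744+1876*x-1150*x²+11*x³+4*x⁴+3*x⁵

(3*x-2)*(x-1)*(x-6)*(x²+9*x+62)

Testing divisors of the constant over divisors of the leading coefficient, x = 1 is a root, giving the factor (x-1) and quotient 3*x⁴+7*x³+18*x²-1132*x+744.
Continuing, x = 6 is a root, giving the factor (x-6) and quotient 3*x³+25*x²+168*x-124.
Continuing, x = 2/3 is a root, giving the factor (3*x-2) and quotient x²+9*x+62.
The quadratic x²+9*x+62 has discriminant -167 < 0 and is irreducible over ℤ.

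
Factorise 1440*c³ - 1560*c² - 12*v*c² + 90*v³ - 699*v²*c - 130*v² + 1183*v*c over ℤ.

Group: 2*v*(45*v² - 12*v*c - 65*v - 96*c² + 104*c) - 15*c*(45*v² - 12*v*c - 65*v - 96*c² + 104*c); both groups contain (45*v² - 12*v*c - 65*v - 96*c² + 104*c), so (2*v - 15*c) is a factor with cofactor 45*v² - 12*v*c - 65*v - 96*c² + 104*c.
The cofactor groups again: 45*v² - 12*v*c - 65*v - 96*c² + 104*c = 5*v*(9*v + 12*c - 13) - 8*c*(9*v + 12*c - 13); both groups contain (9*v + 12*c - 13), giving (5*v - 8*c)*(9*v + 12*c - 13).

(2*v - 15*c)*(5*v - 8*c)*(9*v + 12*c - 13)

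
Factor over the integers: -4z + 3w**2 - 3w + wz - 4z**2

Group: 3w(w - z - 1) + 4z(w - z - 1); both groups contain (w - z - 1).

(3w + 4z)(w - z - 1)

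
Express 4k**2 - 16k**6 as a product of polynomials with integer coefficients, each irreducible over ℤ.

Pull out the common factor 4k**2, leaving -4k**4 + 1.
Recognize a difference of squares with the parts 1 and 2k**2.

-4k**2(2k**2 + 1)(2k**2 - 1)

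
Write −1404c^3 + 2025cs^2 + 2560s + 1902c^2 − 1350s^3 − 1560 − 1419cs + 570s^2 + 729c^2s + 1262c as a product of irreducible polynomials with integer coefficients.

−(12c + 15s − 10)(13c − 10s + 12)(9c − 9s − 13)

Group: 9c(−156c^2 − 75cs − 14c + 150s^2 − 280s + 120) + (−9s − 13)(−156c^2 − 75cs − 14c + 150s^2 − 280s + 120); both groups contain (−156c^2 − 75cs − 14c + 150s^2 − 280s + 120), so (9c − 9s − 13) is a factor with cofactor −156c^2 − 75cs − 14c + 150s^2 − 280s + 120.
The cofactor groups again: −156c^2 − 75cs − 14c + 150s^2 − 280s + 120 = −12c(13c − 10s + 12) + (−15s + 10)(13c − 10s + 12); both groups contain (13c − 10s + 12), giving −(12c + 15s − 10)(13c − 10s + 12).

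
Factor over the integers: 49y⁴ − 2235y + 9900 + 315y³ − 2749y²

By the rational root theorem, y = −11 is a root, so (y + 11) is a factor; dividing leaves 49y³ − 224y² − 285y + 900.
Then y = 12/7 is a root, giving the factor (7y − 12) and quotient 7y² − 20y − 75.
The remaining quadratic factors as (y − 5)(7y + 15).

(7y + 15)(7y − 12)(y + 11)(y − 5)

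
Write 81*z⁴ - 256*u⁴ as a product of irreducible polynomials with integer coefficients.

(3*z)⁴ − (4*u)⁴ = ((3*z)² − (4*u)²)((3*z)² + (4*u)²); the first factor splits again, the second (9*z² + 16*u²) is irreducible.

(3*z - 4*u)*(3*z + 4*u)*(9*z² + 16*u²)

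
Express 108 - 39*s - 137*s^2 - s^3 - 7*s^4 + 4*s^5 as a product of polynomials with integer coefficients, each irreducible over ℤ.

By the rational root theorem, s = 3/4 is a root, so (4*s - 3) divides it; the quotient is s^4 - s^3 - s^2 - 35*s - 36.
Next, s = 4 is a root, so (s - 4) divides it; the quotient is s^3 + 3*s^2 + 11*s + 9.
Next, s = -1 is a root, giving the factor (s + 1) and quotient s^2 + 2*s + 9.
The quadratic s^2 + 2*s + 9 has discriminant -32 < 0 and is irreducible over ℤ.

(4*s - 3)*(s + 1)*(s - 4)*(s^2 + 2*s + 9)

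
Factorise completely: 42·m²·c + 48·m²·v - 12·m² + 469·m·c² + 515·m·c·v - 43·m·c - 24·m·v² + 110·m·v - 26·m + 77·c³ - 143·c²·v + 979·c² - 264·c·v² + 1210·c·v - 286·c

Group: 7·c·(6·m² + 67·m·c - 3·m·v + 13·m + 11·c² - 33·c·v + 143·c) + (8·v - 2)·(6·m² + 67·m·c - 3·m·v + 13·m + 11·c² - 33·c·v + 143·c); both groups contain (6·m² + 67·m·c - 3·m·v + 13·m + 11·c² - 33·c·v + 143·c), so (7·c + 8·v - 2) is a factor with cofactor 6·m² + 67·m·c - 3·m·v + 13·m + 11·c² - 33·c·v + 143·c.
The cofactor groups again: 6·m² + 67·m·c - 3·m·v + 13·m + 11·c² - 33·c·v + 143·c = m·(6·m + c - 3·v + 13) + 11·c·(6·m + c - 3·v + 13); both groups contain (6·m + c - 3·v + 13), giving (m + 11·c)·(6·m + c - 3·v + 13).

(m + 11·c)·(7·c + 8·v - 2)·(6·m + c - 3·v + 13)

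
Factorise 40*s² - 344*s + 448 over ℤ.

Pull out the common factor 8, then factor the remaining trinomial.

8*(5*s - 8)*(s - 7)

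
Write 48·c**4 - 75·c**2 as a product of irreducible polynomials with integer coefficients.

Pull out the common factor 3·c**2; 16·c**2 - 25 is a difference of squares.

3·c**2·(4·c + 5)·(4·c - 5)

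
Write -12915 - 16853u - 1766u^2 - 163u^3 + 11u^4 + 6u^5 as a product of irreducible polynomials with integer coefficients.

Trying the rational-root candidates, u = 9 is a root, so (u - 9) is a factor; dividing leaves 6u^4 + 65u^3 + 422u^2 + 2032u + 1435.
Continuing, u = -7 is a root, so (u + 7) is a factor; dividing leaves 6u^3 + 23u^2 + 261u + 205.
Next, u = -5/6 is a root, giving the factor (6u + 5) and quotient u^2 + 3u + 41.
The quadratic u^2 + 3u + 41 has discriminant -155 < 0 and is irreducible over ℤ.

(6u + 5)(u + 7)(u - 9)(u^2 + 3u + 41)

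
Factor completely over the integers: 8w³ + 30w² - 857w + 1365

(2w - 15)(4w - 7)(w + 13)

Testing divisors of the constant over divisors of the leading coefficient, w = -13 is a root, so (w + 13) is a factor; dividing leaves 8w² - 74w + 105.
The remaining quadratic factors as (2w - 15)(4w - 7).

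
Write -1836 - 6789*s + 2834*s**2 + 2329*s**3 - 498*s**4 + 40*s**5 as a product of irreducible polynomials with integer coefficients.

(2*s - 3)*(4*s + 1)*(5*s + 9)*(s**2 - 13*s + 68)

Testing divisors of the constant over divisors of the leading coefficient, s = 3/2 is a root, so (2*s - 3) is a factor; dividing leaves 20*s**4 - 219*s**3 + 836*s**2 + 2671*s + 612.
Next, s = -9/5 is a root, so (5*s + 9) is a factor; dividing leaves 4*s**3 - 51*s**2 + 259*s + 68.
Next, s = -1/4 is a root, giving the factor (4*s + 1) and quotient s**2 - 13*s + 68.
The quadratic s**2 - 13*s + 68 has discriminant -103 < 0 and is irreducible over ℤ.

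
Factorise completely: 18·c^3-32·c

Factor out 2·c, leaving 9·c^2-16, which is a difference of two squares.

2·c·(3·c+4)·(3·c-4)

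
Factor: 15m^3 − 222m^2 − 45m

Pull out the common factor 3m, then factor the remaining trinomial.

3m(5m + 1)(m − 15)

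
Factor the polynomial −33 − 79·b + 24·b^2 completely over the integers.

(3·b − 11)·(8·b + 3)

Need a pair with product 24·(−33) = −792 and sum −79: that's 9 and −88.
Split the middle term: 24·b^2 + 9·b − 88·b − 33 = 3·b·(8·b + 3) − 11·(8·b + 3).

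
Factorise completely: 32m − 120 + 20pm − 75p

(4m − 15)(5p + 8)

Group as (20pm − 75p) + (32m − 120) = 5p(4m − 15) + 8(4m − 15).
Both groups share the factor (4m − 15).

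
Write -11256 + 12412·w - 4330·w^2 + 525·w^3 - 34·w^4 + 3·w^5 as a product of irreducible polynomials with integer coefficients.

By the rational root theorem, w = 6 is a root, so (w - 6) is a factor; dividing leaves 3·w^4 - 16·w^3 + 429·w^2 - 1756·w + 1876.
Then w = 7/3 is a root, giving the factor (3·w - 7) and quotient w^3 - 3·w^2 + 136·w - 268.
Next, w = 2 is a root, so (w - 2) divides it; the quotient is w^2 - w + 134.
The quadratic w^2 - w + 134 has discriminant -535 < 0 and is irreducible over ℤ.

(3·w - 7)·(w - 2)·(w - 6)·(w^2 - w + 134)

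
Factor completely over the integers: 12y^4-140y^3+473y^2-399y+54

(2y-9)(6y-1)(y-1)(y-6)

By the rational root theorem, y = 9/2 is a root, so (2y-9) is a factor; dividing leaves 6y^3-43y^2+43y-6.
Continuing, y = 6 is a root, so (y-6) is a factor; dividing leaves 6y^2-7y+1.
The remaining quadratic factors as (6y-1)(y-1).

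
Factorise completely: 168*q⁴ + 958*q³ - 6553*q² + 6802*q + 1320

(4*q - 11)*(6*q + 1)*(7*q - 12)*(q + 10)

By the rational root theorem, q = 11/4 is a root, so (4*q - 11) divides it; the quotient is 42*q³ + 355*q² - 662*q - 120.
Continuing, q = -10 is a root, so (q + 10) divides it; the quotient is 42*q² - 65*q - 12.
The remaining quadratic factors as (6*q + 1)(7*q - 12).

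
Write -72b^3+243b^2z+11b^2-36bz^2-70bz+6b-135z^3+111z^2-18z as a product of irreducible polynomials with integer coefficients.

-(8b+5z-3)(9b-9z+2)(b-3z)

Group: 8b(-9b^2+36bz-2b-27z^2+6z) + (5z-3)(-9b^2+36bz-2b-27z^2+6z); both groups contain (-9b^2+36bz-2b-27z^2+6z), so (8b+5z-3) is a factor with cofactor -9b^2+36bz-2b-27z^2+6z.
The cofactor groups again: -9b^2+36bz-2b-27z^2+6z = -9b(b-3z) + (9z-2)(b-3z); both groups contain (b-3z), giving -(9b-9z+2)(b-3z).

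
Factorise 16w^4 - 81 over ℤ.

(2w + 3)(2w - 3)(4w^2 + 9)

Difference of squares twice: with A = 2w and B = 3, A⁴ − B⁴ = (A² − B²)(A² + B²), and A² − B² factors again.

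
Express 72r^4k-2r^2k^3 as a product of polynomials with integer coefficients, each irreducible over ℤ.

2kr^2(6r-k)(6r+k)

Every term has a factor of 2r^2k. Then 36r^2-k^2 = (6r)² − (k)².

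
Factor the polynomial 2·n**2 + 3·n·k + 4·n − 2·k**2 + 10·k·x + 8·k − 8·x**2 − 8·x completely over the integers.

(2·n − k + 4·x + 4)·(n + 2·k − 2·x)

Group: 2·n·(n + 2·k − 2·x) + (−k + 4·x + 4)·(n + 2·k − 2·x); both groups contain (n + 2·k − 2·x).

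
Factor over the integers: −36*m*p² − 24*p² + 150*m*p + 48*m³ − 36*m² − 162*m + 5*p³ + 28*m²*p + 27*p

Group: 2*m*(24*m² + 26*m*p − 54*m − 5*p² + 9*p) + (−p + 3)*(24*m² + 26*m*p − 54*m − 5*p² + 9*p); both groups contain (24*m² + 26*m*p − 54*m − 5*p² + 9*p), so (2*m − p + 3) is a factor with cofactor 24*m² + 26*m*p − 54*m − 5*p² + 9*p.
The cofactor groups again: 24*m² + 26*m*p − 54*m − 5*p² + 9*p = 6*m*(4*m + 5*p − 9) − p*(4*m + 5*p − 9); both groups contain (4*m + 5*p − 9), giving (6*m − p)*(4*m + 5*p − 9).

(2*m − p + 3)*(4*m + 5*p − 9)*(6*m − p)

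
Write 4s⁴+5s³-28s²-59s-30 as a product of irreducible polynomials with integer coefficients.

Testing divisors of the constant over divisors of the leading coefficient, s = -1 is a root, so (s+1) divides it; the quotient is 4s³+s²-29s-30.
Next, s = -2 is a root, so (s+2) is a factor; dividing leaves 4s²-7s-15.
The remaining quadratic factors as (4s+5)(s-3).

(4s+5)(s+1)(s+2)(s-3)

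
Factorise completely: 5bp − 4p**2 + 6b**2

(2b − p)(3b + 4p)

Group: 2b(3b + 4p) − p(3b + 4p); both groups contain (3b + 4p).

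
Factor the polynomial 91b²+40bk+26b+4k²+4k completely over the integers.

(13b+2k)(7b+2k+2)

Group: 7b(13b+2k) + (2k+2)(13b+2k); both groups contain (13b+2k).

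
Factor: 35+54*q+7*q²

(7*q+5)*(q+7)

Need a pair with product 7·35 = 245 and sum 54: that's 49 and 5.
Split the middle term: 7*q²+49*q + 5*q+35 = 7*q*(q+7) + 5*(q+7).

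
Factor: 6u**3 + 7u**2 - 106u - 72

(2u + 9)(3u + 2)(u - 4)

Among the possible rational roots, u = 4 is a root, so (u - 4) is a factor; dividing leaves 6u**2 + 31u + 18.
The remaining quadratic factors as (2u + 9)(3u + 2).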